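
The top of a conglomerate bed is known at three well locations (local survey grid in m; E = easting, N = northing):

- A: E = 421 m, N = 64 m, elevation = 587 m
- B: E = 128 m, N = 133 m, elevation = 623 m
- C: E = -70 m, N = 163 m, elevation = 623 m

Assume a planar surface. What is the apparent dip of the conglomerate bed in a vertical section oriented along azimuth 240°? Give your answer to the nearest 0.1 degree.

Two edge vectors: A→B = (-293, 69, 36), A→C = (-491, 99, 36).
Normal n = (A→B) × (A→C) = (-1080, -7128, 4872).
So ∂z/∂E = −n_x/n_z = 0.22167 and ∂z/∂N = −n_y/n_z = 1.46305.
Unit vector along 240° is (sin 240°, cos 240°) = (-0.8660, -0.5000).
Slope in that direction = a·(-0.8660) + b·(-0.5000) = −0.92350.
Apparent dip = arctan|0.92350| = 42.7° (true dip is 55.9°, so apparent ≤ true as expected).

42.7°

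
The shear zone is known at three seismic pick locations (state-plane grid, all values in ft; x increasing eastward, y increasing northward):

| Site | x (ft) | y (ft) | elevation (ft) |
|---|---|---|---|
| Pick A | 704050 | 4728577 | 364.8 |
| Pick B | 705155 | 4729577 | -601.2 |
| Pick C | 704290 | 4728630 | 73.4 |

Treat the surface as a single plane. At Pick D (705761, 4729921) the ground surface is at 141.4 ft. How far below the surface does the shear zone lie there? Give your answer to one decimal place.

Let the plane be z = a·x + b·y + c.
Pick B−Pick A: 1105a + 1000b = −966;  Pick C−Pick A: 240a + 53b = −291.4.
Solving gives a = −1.323901122, b = 0.496910739.
Then c = 364.8 − a·704050 − b·4728577 = −1417223.31.
At (705761, 4729921): z_contact = −934357.78 + 2350348.54 − 1417223.31 = -1232.55 ft.
Depth below ground = 141.4 − (-1232.55) = 1373.9 ft.

1373.9 ft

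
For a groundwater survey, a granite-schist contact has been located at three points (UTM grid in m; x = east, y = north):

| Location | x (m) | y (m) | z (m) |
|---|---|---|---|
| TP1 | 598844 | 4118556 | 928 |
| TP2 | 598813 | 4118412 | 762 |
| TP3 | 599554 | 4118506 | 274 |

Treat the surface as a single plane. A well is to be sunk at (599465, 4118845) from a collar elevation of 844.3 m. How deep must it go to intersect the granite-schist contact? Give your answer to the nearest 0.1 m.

45.5 m

Two edge vectors: TP1→TP2 = (-31, -144, -166), TP1→TP3 = (710, -50, -654).
Normal n = (TP1→TP2) × (TP1→TP3) = (85876, -138134, 103790).
So ∂z/∂x = −n_x/n_z = −0.827401484 and ∂z/∂y = −n_y/n_z = 1.330898931.
Intercept c from TP1: 928 + 495484.41 − 5481381.78 = −4984969.36.
At (599465, 4118845): z_contact = −495998.23 + 5481766.41 − 4984969.36 = 798.81 m.
Depth below ground = 844.3 − 798.81 = 45.5 m.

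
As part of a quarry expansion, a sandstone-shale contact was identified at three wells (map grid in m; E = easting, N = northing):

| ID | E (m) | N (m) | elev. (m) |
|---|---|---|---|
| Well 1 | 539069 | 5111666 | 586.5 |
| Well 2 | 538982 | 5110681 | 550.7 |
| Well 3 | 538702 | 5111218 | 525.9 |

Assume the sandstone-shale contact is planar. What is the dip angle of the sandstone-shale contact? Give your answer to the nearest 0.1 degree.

7.8°

Two edge vectors: Well 1→Well 2 = (-87, -985, -35.8), Well 1→Well 3 = (-367, -448, -60.6).
Normal n = (Well 1→Well 2) × (Well 1→Well 3) = (43652.6, 7866.4, -322519).
So ∂z/∂E = −n_x/n_z = 0.13535 and ∂z/∂N = −n_y/n_z = 0.02439.
Gradient magnitude |∇z| = √(a² + b²) = √(0.01832 + 0.00059) = 0.13753.
True dip = arctan(0.13753) = 7.8°, dipping toward W (azimuth ≈ 260°).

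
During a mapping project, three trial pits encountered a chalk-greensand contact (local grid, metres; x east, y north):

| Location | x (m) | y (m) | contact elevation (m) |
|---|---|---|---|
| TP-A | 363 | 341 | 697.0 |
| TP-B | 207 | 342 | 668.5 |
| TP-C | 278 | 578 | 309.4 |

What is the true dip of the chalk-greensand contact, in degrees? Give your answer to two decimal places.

57.72°

Two edge vectors: TP-A→TP-B = (-156, 1, -28.5), TP-A→TP-C = (-85, 237, -387.6).
Normal n = (TP-A→TP-B) × (TP-A→TP-C) = (6366.9, -58043.1, -36887).
So ∂z/∂x = −n_x/n_z = 0.17261 and ∂z/∂y = −n_y/n_z = −1.57354.
Gradient magnitude |∇z| = √(a² + b²) = √(0.02979 + 2.47602) = 1.58298.
True dip = arctan(1.58298) = 57.72°, dipping toward N (azimuth ≈ 354°).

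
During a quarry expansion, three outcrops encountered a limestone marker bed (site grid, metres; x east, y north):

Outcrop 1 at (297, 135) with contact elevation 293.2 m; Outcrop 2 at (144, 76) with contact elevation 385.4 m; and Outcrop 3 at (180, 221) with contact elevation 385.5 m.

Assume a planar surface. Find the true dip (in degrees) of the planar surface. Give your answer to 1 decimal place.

34.5°

Let the plane be z = a·x + b·y + c.
Outcrop 2−Outcrop 1: −153a − 59b = 92.2;  Outcrop 3−Outcrop 1: −117a + 86b = 92.3.
Solving gives a = −0.66671, b = 0.16622.
Gradient magnitude |∇z| = √(a² + b²) = √(0.44450 + 0.02763) = 0.68712.
True dip = arctan(0.68712) = 34.5°, dipping toward ESE (azimuth ≈ 104°).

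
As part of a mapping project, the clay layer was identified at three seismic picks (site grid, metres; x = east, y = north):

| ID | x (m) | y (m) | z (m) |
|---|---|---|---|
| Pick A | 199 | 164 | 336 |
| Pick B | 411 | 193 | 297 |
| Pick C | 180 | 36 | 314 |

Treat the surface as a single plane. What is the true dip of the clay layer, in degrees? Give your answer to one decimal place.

Let the plane be z = a·x + b·y + c.
Pick B−Pick A: 212a + 29b = −39;  Pick C−Pick A: −19a − 128b = −22.
Solving gives a = −0.21177, b = 0.20331.
Gradient magnitude |∇z| = √(a² + b²) = √(0.04485 + 0.04134) = 0.29357.
True dip = arctan(0.29357) = 16.4°, dipping toward SE (azimuth ≈ 134°).

16.4°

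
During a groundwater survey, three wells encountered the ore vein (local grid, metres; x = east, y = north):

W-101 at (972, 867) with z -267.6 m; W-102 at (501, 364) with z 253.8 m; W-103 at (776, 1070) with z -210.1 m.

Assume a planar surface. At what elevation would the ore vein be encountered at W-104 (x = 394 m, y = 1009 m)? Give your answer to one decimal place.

78.6 m

Two edge vectors: W-101→W-102 = (-471, -503, 521.4), W-101→W-103 = (-196, 203, 57.5).
Normal n = (W-101→W-102) × (W-101→W-103) = (-134766.7, -75111.9, -194201).
So ∂z/∂x = −n_x/n_z = −0.693955 and ∂z/∂y = −n_y/n_z = −0.386774.
Intercept c from W-101: -267.6 + 674.52 + 335.33 = 742.26.
At (394, 1009): z = −273.4 − 390.3 + 742.26 = 78.6 m.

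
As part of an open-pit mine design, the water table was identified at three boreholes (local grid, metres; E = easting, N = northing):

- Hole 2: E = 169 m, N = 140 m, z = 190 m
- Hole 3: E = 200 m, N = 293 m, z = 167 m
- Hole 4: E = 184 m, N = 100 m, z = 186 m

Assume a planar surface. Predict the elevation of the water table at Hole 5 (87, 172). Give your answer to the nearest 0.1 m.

Two edge vectors: Hole 2→Hole 3 = (31, 153, -23), Hole 2→Hole 4 = (15, -40, -4).
Normal n = (Hole 2→Hole 3) × (Hole 2→Hole 4) = (-1532, -221, -3535).
So ∂z/∂E = −n_x/n_z = −0.43338 and ∂z/∂N = −n_y/n_z = −0.06252.
Intercept c from Hole 2: 190 + 73.24 + 8.75 = 271.99.
At (87, 172): z = −37.7 − 10.8 + 271.99 = 223.5 m.

223.5 m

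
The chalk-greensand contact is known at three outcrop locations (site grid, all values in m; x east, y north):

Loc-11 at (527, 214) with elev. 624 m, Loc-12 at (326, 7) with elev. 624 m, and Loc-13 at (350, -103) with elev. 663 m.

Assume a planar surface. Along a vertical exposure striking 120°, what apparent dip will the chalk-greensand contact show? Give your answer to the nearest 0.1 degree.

21.9°

Two edge vectors: Loc-11→Loc-12 = (-201, -207, 0), Loc-11→Loc-13 = (-177, -317, 39).
Normal n = (Loc-11→Loc-12) × (Loc-11→Loc-13) = (-8073, 7839, 27078).
So ∂z/∂x = −n_x/n_z = 0.29814 and ∂z/∂y = −n_y/n_z = −0.28950.
Unit vector along 120° is (sin 120°, cos 120°) = (0.8660, -0.5000).
Slope in that direction = a·(0.8660) + b·(-0.5000) = 0.40294.
Apparent dip = arctan|0.40294| = 21.9° (true dip is 22.6°, so apparent ≤ true as expected).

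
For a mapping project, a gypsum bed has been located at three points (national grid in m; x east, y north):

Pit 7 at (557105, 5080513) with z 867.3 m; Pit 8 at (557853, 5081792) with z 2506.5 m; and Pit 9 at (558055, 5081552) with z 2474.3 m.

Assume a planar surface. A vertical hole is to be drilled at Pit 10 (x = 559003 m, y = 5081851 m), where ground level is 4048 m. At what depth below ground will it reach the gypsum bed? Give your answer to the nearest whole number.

569 m

Two edge vectors: Pit 7→Pit 8 = (748, 1279, 1639.2), Pit 7→Pit 9 = (950, 1039, 1607).
Normal n = (Pit 7→Pit 8) × (Pit 7→Pit 9) = (352224.2, 355204, -437878).
So ∂z/∂x = −n_x/n_z = 0.80438889 and ∂z/∂y = −n_y/n_z = 0.81119399.
Intercept c from Pit 7: 867.3 − 448129.07 − 4121281.59 = −4568543.36.
At (559003, 5081851): z_contact = 449655.8 + 4122367.0 − 4568543.36 = 3479.4 m.
Depth below ground = 4048 − 3479.4 = 569 m.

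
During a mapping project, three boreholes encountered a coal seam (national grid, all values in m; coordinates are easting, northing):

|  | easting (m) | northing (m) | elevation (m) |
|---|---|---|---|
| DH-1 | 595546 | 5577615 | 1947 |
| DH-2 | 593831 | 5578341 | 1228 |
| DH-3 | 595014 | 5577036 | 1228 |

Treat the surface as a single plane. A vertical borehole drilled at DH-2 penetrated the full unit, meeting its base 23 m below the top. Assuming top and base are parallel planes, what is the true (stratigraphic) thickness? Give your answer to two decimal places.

Let the plane be z = a·easting + b·northing + c.
DH-2−DH-1: −1715a + 726b = −719;  DH-3−DH-1: −532a − 579b = −719.
Solving gives a = 0.68031, b = 0.61671.
|∇z| = √(a²+b²) = 0.91823, so dip δ = arctan(0.91823) = 42.56°.
True thickness = vertical thickness × cos δ = 23 × cos 42.56° = 16.94 m.

16.94 m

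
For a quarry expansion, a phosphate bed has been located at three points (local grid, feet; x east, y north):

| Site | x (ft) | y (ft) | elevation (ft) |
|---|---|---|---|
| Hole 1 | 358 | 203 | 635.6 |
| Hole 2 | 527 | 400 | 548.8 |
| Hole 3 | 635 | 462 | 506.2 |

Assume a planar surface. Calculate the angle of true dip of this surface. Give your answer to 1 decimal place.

Two edge vectors: Hole 1→Hole 2 = (169, 197, -86.8), Hole 1→Hole 3 = (277, 259, -129.4).
Normal n = (Hole 1→Hole 2) × (Hole 1→Hole 3) = (-3010.6, -2175, -10798).
So ∂z/∂x = −n_x/n_z = −0.27881 and ∂z/∂y = −n_y/n_z = −0.20143.
Gradient magnitude |∇z| = √(a² + b²) = √(0.07774 + 0.04057) = 0.34396.
True dip = arctan(0.34396) = 19.0°, dipping toward NE (azimuth ≈ 054°).

19.0°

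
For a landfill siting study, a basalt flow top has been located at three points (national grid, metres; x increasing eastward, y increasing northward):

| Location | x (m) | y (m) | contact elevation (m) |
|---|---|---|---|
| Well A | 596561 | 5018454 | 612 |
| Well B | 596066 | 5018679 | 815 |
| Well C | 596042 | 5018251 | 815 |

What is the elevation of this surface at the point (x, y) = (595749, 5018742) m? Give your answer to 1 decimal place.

Let the plane be z = a·x + b·y + c.
Well B−Well A: −495a + 225b = 203;  Well C−Well A: −519a − 203b = 203.
Solving gives a = −0.399907944, b = 0.022424745.
Then c = 612 − a·596561 − b·5018454 = 126643.93.
At (595749, 5018742): z = −238244.8 + 112544.0 + 126643.93 = 943.2 m.

943.2 m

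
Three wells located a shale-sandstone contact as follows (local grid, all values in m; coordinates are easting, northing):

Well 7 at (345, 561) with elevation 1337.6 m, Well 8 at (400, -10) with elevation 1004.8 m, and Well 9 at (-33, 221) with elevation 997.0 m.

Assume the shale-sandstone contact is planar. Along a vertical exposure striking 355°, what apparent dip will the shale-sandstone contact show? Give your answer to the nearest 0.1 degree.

30.3°

Let the plane be z = a·easting + b·northing + c.
Well 8−Well 7: 55a − 571b = −332.8;  Well 9−Well 7: −378a − 340b = −340.6.
Solving gives a = 0.34677, b = 0.61624.
Unit vector along 355° is (sin 355°, cos 355°) = (-0.0872, 0.9962).
Slope in that direction = a·(-0.0872) + b·(0.9962) = 0.58367.
Apparent dip = arctan|0.58367| = 30.3° (true dip is 35.3°, so apparent ≤ true as expected).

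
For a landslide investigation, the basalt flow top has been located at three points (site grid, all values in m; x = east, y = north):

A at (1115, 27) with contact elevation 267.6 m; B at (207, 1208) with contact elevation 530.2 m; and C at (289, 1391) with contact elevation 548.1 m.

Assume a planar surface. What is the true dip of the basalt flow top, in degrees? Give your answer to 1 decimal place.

Let the plane be z = a·x + b·y + c.
B−A: −908a + 1181b = 262.6;  C−A: −826a + 1364b = 280.5.
Solving gives a = −0.10234, b = 0.14367.
Gradient magnitude |∇z| = √(a² + b²) = √(0.01047 + 0.02064) = 0.17639.
True dip = arctan(0.17639) = 10.0°, dipping toward SE (azimuth ≈ 145°).

10.0°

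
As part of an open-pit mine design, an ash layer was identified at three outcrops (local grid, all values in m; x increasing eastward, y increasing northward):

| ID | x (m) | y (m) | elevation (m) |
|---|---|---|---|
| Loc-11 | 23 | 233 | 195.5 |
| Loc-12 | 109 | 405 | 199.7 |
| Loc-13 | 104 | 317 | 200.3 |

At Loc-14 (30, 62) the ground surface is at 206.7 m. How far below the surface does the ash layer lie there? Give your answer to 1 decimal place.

Let the plane be z = a·x + b·y + c.
Loc-12−Loc-11: 86a + 172b = 4.2;  Loc-13−Loc-11: 81a + 84b = 4.8.
Solving gives a = 0.07048, b = −0.01082.
Then c = 195.5 − a·23 − b·233 = 196.40.
At (30, 62): z_contact = 2.11 − 0.67 + 196.40 = 197.84 m.
Depth below ground = 206.7 − 197.84 = 8.9 m.

8.9 m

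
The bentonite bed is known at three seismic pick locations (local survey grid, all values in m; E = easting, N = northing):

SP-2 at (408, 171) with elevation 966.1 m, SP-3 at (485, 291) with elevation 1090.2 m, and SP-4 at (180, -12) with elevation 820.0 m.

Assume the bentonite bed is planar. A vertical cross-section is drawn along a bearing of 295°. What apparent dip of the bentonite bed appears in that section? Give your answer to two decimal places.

Two edge vectors: SP-2→SP-3 = (77, 120, 124.1), SP-2→SP-4 = (-228, -183, -146.1).
Normal n = (SP-2→SP-3) × (SP-2→SP-4) = (5178.3, -17045.1, 13269).
So ∂z/∂E = −n_x/n_z = −0.39026 and ∂z/∂N = −n_y/n_z = 1.28458.
Unit vector along 295° is (sin 295°, cos 295°) = (-0.9063, 0.4226).
Slope in that direction = a·(-0.9063) + b·(0.4226) = 0.89658.
Apparent dip = arctan|0.89658| = 41.88° (true dip is 53.3°, so apparent ≤ true as expected).

41.88°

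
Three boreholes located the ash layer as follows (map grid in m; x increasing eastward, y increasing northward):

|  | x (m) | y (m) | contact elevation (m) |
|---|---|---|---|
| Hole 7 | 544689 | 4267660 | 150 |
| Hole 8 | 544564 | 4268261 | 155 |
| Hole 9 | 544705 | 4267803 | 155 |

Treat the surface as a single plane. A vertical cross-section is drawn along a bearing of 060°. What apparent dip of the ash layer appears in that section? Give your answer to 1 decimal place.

Let the plane be z = a·x + b·y + c.
Hole 8−Hole 7: −125a + 601b = 5;  Hole 9−Hole 7: 16a + 143b = 5.
Solving gives a = 0.08330, b = 0.02564.
Unit vector along 060° is (sin 60°, cos 60°) = (0.8660, 0.5000).
Slope in that direction = a·(0.8660) + b·(0.5000) = 0.08496.
Apparent dip = arctan|0.08496| = 4.9° (true dip is 5.0°, so apparent ≤ true as expected).

4.9°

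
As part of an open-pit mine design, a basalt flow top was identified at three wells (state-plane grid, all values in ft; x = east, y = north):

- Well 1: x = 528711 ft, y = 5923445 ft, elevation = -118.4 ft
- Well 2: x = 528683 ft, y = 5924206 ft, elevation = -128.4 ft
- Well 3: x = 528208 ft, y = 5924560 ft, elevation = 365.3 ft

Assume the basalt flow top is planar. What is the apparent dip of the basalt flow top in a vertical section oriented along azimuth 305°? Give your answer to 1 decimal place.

Two edge vectors: Well 1→Well 2 = (-28, 761, -10), Well 1→Well 3 = (-503, 1115, 483.7).
Normal n = (Well 1→Well 2) × (Well 1→Well 3) = (379245.7, 18573.6, 351563).
So ∂z/∂x = −n_x/n_z = −1.07874 and ∂z/∂y = −n_y/n_z = −0.05283.
Unit vector along 305° is (sin 305°, cos 305°) = (-0.8192, 0.5736).
Slope in that direction = a·(-0.8192) + b·(0.5736) = 0.85335.
Apparent dip = arctan|0.85335| = 40.5° (true dip is 47.2°, so apparent ≤ true as expected).

40.5°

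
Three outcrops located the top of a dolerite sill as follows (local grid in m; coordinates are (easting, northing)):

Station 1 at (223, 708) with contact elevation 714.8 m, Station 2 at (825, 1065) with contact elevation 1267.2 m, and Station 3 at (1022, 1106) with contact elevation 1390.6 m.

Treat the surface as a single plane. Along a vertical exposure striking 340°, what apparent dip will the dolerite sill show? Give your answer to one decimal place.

28.8°

Two edge vectors: Station 1→Station 2 = (602, 357, 552.4), Station 1→Station 3 = (799, 398, 675.8).
Normal n = (Station 1→Station 2) × (Station 1→Station 3) = (21405.4, 34536, -45647).
So ∂z/∂E = −n_x/n_z = 0.46893 and ∂z/∂N = −n_y/n_z = 0.75659.
Unit vector along 340° is (sin 340°, cos 340°) = (-0.3420, 0.9397).
Slope in that direction = a·(-0.3420) + b·(0.9397) = 0.55058.
Apparent dip = arctan|0.55058| = 28.8° (true dip is 41.7°, so apparent ≤ true as expected).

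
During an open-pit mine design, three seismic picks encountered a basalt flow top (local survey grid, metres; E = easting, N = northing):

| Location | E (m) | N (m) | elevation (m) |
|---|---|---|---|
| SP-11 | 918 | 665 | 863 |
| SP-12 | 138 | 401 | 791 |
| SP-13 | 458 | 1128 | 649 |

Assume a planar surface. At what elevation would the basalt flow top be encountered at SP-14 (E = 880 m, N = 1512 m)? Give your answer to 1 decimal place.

621.1 m

Let the plane be z = a·E + b·N + c.
SP-12−SP-11: −780a − 264b = −72;  SP-13−SP-11: −460a + 463b = −214.
Solving gives a = 0.186149, b = −0.277260.
Then c = 863 − a·918 − b·665 = 876.49.
At (880, 1512): z = 163.8 − 419.2 + 876.49 = 621.1 m.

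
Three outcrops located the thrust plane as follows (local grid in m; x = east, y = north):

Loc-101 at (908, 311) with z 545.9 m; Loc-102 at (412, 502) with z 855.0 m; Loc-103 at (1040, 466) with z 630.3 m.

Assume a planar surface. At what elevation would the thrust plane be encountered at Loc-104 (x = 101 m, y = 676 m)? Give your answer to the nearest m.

1093 m

Two edge vectors: Loc-101→Loc-102 = (-496, 191, 309.1), Loc-101→Loc-103 = (132, 155, 84.4).
Normal n = (Loc-101→Loc-102) × (Loc-101→Loc-103) = (-31790.1, 82663.6, -102092).
So ∂z/∂x = −n_x/n_z = −0.31139 and ∂z/∂y = −n_y/n_z = 0.80970.
Intercept c from Loc-101: 545.9 + 282.74 − 251.82 = 576.82.
At (101, 676): z = −31.5 + 547.4 + 576.82 = 1092.7 m.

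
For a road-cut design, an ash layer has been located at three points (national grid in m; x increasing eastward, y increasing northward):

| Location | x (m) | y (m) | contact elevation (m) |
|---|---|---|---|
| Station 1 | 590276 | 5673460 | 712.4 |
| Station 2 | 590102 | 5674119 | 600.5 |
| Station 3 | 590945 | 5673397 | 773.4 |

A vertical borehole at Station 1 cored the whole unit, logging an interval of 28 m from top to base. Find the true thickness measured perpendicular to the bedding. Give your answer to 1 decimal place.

27.6 m

Two edge vectors: Station 1→Station 2 = (-174, 659, -111.9), Station 1→Station 3 = (669, -63, 61).
Normal n = (Station 1→Station 2) × (Station 1→Station 3) = (33149.3, -64247.1, -429909).
So ∂z/∂x = −n_x/n_z = 0.07711 and ∂z/∂y = −n_y/n_z = −0.14944.
|∇z| = √(a²+b²) = 0.16816, so dip δ = arctan(0.16816) = 9.55°.
True thickness = vertical thickness × cos δ = 28 × cos 9.55° = 27.6 m.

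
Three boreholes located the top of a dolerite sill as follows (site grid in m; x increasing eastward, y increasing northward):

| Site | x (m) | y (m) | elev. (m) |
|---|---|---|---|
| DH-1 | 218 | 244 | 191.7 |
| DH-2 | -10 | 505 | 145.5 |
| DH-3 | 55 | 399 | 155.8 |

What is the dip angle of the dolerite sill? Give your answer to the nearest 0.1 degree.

17.7°

Let the plane be z = a·x + b·y + c.
DH-2−DH-1: −228a + 261b = −46.2;  DH-3−DH-1: −163a + 155b = −35.9.
Solving gives a = 0.30666, b = 0.09088.
Gradient magnitude |∇z| = √(a² + b²) = √(0.09404 + 0.00826) = 0.31985.
True dip = arctan(0.31985) = 17.7°, dipping toward WSW (azimuth ≈ 253°).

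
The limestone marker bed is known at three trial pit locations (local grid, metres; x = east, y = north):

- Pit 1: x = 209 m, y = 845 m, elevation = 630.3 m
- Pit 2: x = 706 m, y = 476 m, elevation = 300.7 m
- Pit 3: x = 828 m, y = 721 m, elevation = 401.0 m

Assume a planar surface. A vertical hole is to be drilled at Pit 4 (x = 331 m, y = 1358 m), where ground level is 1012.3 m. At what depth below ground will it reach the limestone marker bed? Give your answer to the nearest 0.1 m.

Let the plane be z = a·x + b·y + c.
Pit 2−Pit 1: 497a − 369b = −329.6;  Pit 3−Pit 1: 619a − 124b = −229.3.
Solving gives a = −0.262265, b = 0.539985.
Then c = 630.3 − a·209 − b·845 = 228.83.
At (331, 1358): z_contact = −86.81 + 733.30 + 228.83 = 875.32 m.
Depth below ground = 1012.3 − 875.32 = 137.0 m.

137.0 m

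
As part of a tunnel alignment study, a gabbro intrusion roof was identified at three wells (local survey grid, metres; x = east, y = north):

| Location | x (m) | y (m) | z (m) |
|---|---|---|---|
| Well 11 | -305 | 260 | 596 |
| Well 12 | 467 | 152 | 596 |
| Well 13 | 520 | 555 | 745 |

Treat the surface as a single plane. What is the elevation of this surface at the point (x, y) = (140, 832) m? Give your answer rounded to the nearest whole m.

Let the plane be z = a·x + b·y + c.
Well 12−Well 11: 772a − 108b = 0;  Well 13−Well 11: 825a + 295b = 149.
Solving gives a = 0.05079, b = 0.36305.
Then c = 596 − a·-305 − b·260 = 517.10.
At (140, 832): z = 7.1 + 302.1 + 517.10 = 826.3 m.

826 m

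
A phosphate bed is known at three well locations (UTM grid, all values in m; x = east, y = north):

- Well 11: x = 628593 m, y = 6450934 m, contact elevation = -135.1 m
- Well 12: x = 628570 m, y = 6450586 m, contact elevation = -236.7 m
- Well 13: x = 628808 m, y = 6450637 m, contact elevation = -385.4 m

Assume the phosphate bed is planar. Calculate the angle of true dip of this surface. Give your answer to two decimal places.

37.77°

Let the plane be z = a·x + b·y + c.
Well 12−Well 11: −23a − 348b = −101.6;  Well 13−Well 11: 215a − 297b = −250.3.
Solving gives a = −0.69723, b = 0.33804.
Gradient magnitude |∇z| = √(a² + b²) = √(0.48612 + 0.11427) = 0.77485.
True dip = arctan(0.77485) = 37.77°, dipping toward ESE (azimuth ≈ 116°).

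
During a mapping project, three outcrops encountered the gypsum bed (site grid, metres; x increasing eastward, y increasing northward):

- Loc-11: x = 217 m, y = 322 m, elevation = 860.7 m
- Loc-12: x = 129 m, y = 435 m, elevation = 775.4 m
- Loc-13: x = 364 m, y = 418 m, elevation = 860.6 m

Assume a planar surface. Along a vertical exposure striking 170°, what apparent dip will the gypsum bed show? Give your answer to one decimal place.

Let the plane be z = a·x + b·y + c.
Loc-12−Loc-11: −88a + 113b = −85.3;  Loc-13−Loc-11: 147a + 96b = −0.1.
Solving gives a = 0.32633, b = −0.50073.
Unit vector along 170° is (sin 170°, cos 170°) = (0.1736, -0.9848).
Slope in that direction = a·(0.1736) + b·(-0.9848) = 0.54979.
Apparent dip = arctan|0.54979| = 28.8° (true dip is 30.9°, so apparent ≤ true as expected).

28.8°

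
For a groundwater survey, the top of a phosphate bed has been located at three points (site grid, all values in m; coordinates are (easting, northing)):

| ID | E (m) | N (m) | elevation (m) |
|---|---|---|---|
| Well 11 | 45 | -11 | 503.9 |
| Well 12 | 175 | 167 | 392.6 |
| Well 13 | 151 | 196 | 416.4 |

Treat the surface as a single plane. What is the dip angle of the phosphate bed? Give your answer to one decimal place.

42.9°

Let the plane be z = a·E + b·N + c.
Well 12−Well 11: 130a + 178b = −111.3;  Well 13−Well 11: 106a + 207b = −87.5.
Solving gives a = −0.92814, b = 0.05257.
Gradient magnitude |∇z| = √(a² + b²) = √(0.86144 + 0.00276) = 0.92963.
True dip = arctan(0.92963) = 42.9°, dipping toward E (azimuth ≈ 093°).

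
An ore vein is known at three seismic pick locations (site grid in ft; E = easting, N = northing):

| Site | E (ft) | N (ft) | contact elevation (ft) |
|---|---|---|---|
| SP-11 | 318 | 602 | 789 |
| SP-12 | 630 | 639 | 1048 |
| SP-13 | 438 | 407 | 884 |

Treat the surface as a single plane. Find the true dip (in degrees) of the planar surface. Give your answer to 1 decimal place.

39.6°

Two edge vectors: SP-11→SP-12 = (312, 37, 259), SP-11→SP-13 = (120, -195, 95).
Normal n = (SP-11→SP-12) × (SP-11→SP-13) = (54020, 1440, -65280).
So ∂z/∂E = −n_x/n_z = 0.82751 and ∂z/∂N = −n_y/n_z = 0.02206.
Gradient magnitude |∇z| = √(a² + b²) = √(0.68478 + 0.00049) = 0.82781.
True dip = arctan(0.82781) = 39.6°, dipping toward W (azimuth ≈ 268°).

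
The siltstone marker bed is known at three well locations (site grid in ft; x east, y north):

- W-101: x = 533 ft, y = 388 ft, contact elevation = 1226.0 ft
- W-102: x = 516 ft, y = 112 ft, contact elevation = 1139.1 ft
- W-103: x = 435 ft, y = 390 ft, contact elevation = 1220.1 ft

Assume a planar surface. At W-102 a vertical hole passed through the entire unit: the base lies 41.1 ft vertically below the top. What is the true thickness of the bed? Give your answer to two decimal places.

Two edge vectors: W-101→W-102 = (-17, -276, -86.9), W-101→W-103 = (-98, 2, -5.9).
Normal n = (W-101→W-102) × (W-101→W-103) = (1802.2, 8415.9, -27082).
So ∂z/∂x = −n_x/n_z = 0.06655 and ∂z/∂y = −n_y/n_z = 0.31076.
|∇z| = √(a²+b²) = 0.31780, so dip δ = arctan(0.31780) = 17.63°.
True thickness = vertical thickness × cos δ = 41.1 × cos 17.63° = 39.17 ft.

39.17 ft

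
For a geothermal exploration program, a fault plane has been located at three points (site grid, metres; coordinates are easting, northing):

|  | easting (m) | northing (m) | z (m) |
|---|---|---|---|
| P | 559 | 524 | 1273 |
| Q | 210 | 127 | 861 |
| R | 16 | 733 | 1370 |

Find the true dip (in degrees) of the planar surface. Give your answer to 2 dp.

Two edge vectors: P→Q = (-349, -397, -412), P→R = (-543, 209, 97).
Normal n = (P→Q) × (P→R) = (47599, 257569, -288512).
So ∂z/∂easting = −n_x/n_z = 0.16498 and ∂z/∂northing = −n_y/n_z = 0.89275.
Gradient magnitude |∇z| = √(a² + b²) = √(0.02722 + 0.79700) = 0.90787.
True dip = arctan(0.90787) = 42.24°, dipping toward S (azimuth ≈ 190°).

42.24°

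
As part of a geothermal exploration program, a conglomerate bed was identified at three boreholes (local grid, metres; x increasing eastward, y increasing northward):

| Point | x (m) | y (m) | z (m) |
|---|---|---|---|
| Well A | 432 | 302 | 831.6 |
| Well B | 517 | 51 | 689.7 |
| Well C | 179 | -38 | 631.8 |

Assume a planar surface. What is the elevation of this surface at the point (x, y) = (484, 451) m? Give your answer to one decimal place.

Two edge vectors: Well A→Well B = (85, -251, -141.9), Well A→Well C = (-253, -340, -199.8).
Normal n = (Well A→Well B) × (Well A→Well C) = (1903.8, 52883.7, -92403).
So ∂z/∂x = −n_x/n_z = 0.02060 and ∂z/∂y = −n_y/n_z = 0.57232.
Intercept c from Well A: 831.6 − 8.90 − 172.84 = 649.86.
At (484, 451): z = 10.0 + 258.1 + 649.86 = 917.9 m.

917.9 m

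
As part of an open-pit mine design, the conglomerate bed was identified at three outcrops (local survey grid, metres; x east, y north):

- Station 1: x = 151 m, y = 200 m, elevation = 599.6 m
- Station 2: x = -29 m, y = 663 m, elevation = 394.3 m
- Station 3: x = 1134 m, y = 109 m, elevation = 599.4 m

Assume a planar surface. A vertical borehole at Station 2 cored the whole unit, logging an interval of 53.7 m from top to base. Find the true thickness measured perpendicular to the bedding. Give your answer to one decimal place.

Two edge vectors: Station 1→Station 2 = (-180, 463, -205.3), Station 1→Station 3 = (983, -91, -0.2).
Normal n = (Station 1→Station 2) × (Station 1→Station 3) = (-18774.9, -201845.9, -438749).
So ∂z/∂x = −n_x/n_z = −0.04279 and ∂z/∂y = −n_y/n_z = −0.46005.
|∇z| = √(a²+b²) = 0.46203, so dip δ = arctan(0.46203) = 24.80°.
True thickness = vertical thickness × cos δ = 53.7 × cos 24.80° = 48.7 m.

48.7 m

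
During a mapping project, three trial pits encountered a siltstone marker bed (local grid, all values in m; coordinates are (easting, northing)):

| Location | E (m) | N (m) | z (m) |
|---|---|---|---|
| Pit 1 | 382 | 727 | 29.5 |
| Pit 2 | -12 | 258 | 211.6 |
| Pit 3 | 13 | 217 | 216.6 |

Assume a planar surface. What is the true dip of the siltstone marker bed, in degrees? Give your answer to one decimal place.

16.6°

Let the plane be z = a·E + b·N + c.
Pit 2−Pit 1: −394a − 469b = 182.1;  Pit 3−Pit 1: −369a − 510b = 187.1.
Solving gives a = −0.18369, b = −0.23396.
Gradient magnitude |∇z| = √(a² + b²) = √(0.03374 + 0.05474) = 0.29745.
True dip = arctan(0.29745) = 16.6°, dipping toward NE (azimuth ≈ 038°).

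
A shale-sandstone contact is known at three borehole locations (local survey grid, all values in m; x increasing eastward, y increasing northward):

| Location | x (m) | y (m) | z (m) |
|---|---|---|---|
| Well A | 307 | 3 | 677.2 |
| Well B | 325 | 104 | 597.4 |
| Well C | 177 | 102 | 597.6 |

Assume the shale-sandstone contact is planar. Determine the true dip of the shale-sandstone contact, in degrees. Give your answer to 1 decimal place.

Let the plane be z = a·x + b·y + c.
Well B−Well A: 18a + 101b = −79.8;  Well C−Well A: −130a + 99b = −79.6.
Solving gives a = 0.00935, b = −0.79177.
Gradient magnitude |∇z| = √(a² + b²) = √(0.00009 + 0.62689) = 0.79182.
True dip = arctan(0.79182) = 38.4°, dipping toward N (azimuth ≈ 359°).

38.4°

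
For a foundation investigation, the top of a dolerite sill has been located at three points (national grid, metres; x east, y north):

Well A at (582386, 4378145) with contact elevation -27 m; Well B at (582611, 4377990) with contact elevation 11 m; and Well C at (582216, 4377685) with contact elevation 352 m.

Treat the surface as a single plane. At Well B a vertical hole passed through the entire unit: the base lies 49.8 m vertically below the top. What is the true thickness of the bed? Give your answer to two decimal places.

39.37 m

Two edge vectors: Well A→Well B = (225, -155, 38), Well A→Well C = (-170, -460, 379).
Normal n = (Well A→Well B) × (Well A→Well C) = (-41265, -91735, -129850).
So ∂z/∂x = −n_x/n_z = −0.31779 and ∂z/∂y = −n_y/n_z = −0.70647.
|∇z| = √(a²+b²) = 0.77465, so dip δ = arctan(0.77465) = 37.76°.
True thickness = vertical thickness × cos δ = 49.8 × cos 37.76° = 39.37 m.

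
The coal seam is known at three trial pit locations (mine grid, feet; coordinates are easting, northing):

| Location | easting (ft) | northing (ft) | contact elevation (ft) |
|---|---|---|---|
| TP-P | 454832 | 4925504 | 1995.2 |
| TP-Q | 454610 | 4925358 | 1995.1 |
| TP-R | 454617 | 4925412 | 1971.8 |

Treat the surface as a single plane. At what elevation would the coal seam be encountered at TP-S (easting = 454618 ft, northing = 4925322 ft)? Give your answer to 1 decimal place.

Let the plane be z = a·easting + b·northing + c.
TP-Q−TP-P: −222a − 146b = −0.1;  TP-R−TP-P: −215a − 92b = −23.4.
Solving gives a = 0.310705818, b = −0.471758162.
Then c = 1995.2 − a·454832 − b·4925504 = 2184322.96.
At (454618, 4925322): z = 141252.5 − 2323560.9 + 2184322.96 = 2014.6 ft.

2014.6 ft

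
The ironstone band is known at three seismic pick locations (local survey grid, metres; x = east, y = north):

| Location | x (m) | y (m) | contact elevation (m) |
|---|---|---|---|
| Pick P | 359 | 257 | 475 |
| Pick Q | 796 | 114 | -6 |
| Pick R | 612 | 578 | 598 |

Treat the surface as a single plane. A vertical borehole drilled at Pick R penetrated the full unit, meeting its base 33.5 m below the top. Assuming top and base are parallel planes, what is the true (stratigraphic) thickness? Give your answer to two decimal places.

Two edge vectors: Pick P→Pick Q = (437, -143, -481), Pick P→Pick R = (253, 321, 123).
Normal n = (Pick P→Pick Q) × (Pick P→Pick R) = (136812, -175444, 176456).
So ∂z/∂x = −n_x/n_z = −0.77533 and ∂z/∂y = −n_y/n_z = 0.99426.
|∇z| = √(a²+b²) = 1.26083, so dip δ = arctan(1.26083) = 51.58°.
True thickness = vertical thickness × cos δ = 33.5 × cos 51.58° = 20.82 m.

20.82 m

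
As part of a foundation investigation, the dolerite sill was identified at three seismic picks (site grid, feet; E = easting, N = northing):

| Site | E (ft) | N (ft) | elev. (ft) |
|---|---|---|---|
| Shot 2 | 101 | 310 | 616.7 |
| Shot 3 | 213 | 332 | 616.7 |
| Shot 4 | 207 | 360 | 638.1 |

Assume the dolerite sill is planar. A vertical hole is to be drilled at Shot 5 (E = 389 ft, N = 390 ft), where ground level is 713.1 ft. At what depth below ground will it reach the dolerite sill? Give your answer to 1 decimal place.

Two edge vectors: Shot 2→Shot 3 = (112, 22, 0), Shot 2→Shot 4 = (106, 50, 21.4).
Normal n = (Shot 2→Shot 3) × (Shot 2→Shot 4) = (470.8, -2396.8, 3268).
So ∂z/∂E = −n_x/n_z = −0.14406 and ∂z/∂N = −n_y/n_z = 0.73341.
Intercept c from Shot 2: 616.7 + 14.55 − 227.36 = 403.89.
At (389, 390): z_contact = −56.04 + 286.03 + 403.89 = 633.88 ft.
Depth below ground = 713.1 − 633.88 = 79.2 ft.

79.2 ft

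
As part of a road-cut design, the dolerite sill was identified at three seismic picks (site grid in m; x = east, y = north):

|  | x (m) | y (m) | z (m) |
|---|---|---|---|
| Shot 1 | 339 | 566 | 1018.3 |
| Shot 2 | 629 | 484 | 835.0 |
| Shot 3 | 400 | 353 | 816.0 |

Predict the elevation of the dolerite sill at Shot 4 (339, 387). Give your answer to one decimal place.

868.6 m

Two edge vectors: Shot 1→Shot 2 = (290, -82, -183.3), Shot 1→Shot 3 = (61, -213, -202.3).
Normal n = (Shot 1→Shot 2) × (Shot 1→Shot 3) = (-22454.3, 47485.7, -56768).
So ∂z/∂x = −n_x/n_z = −0.39555 and ∂z/∂y = −n_y/n_z = 0.83649.
Intercept c from Shot 1: 1018.3 + 134.09 − 473.45 = 678.94.
At (339, 387): z = −134.1 + 323.7 + 678.94 = 868.6 m.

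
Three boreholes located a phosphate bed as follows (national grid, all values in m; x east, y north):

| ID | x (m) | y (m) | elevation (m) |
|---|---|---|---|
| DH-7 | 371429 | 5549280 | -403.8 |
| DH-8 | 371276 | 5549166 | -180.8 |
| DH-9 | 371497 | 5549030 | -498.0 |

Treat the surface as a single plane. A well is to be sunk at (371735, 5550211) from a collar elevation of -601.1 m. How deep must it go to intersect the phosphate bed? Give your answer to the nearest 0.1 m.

260.2 m

Let the plane be z = a·x + b·y + c.
DH-8−DH-7: −153a − 114b = 223;  DH-9−DH-7: 68a − 250b = −94.2.
Solving gives a = −1.445345855, b = −0.016334072.
Then c = -403.8 − a·371429 − b·5549280 = 627081.91.
At (371735, 5550211): z_contact = −537285.64 − 90657.55 + 627081.91 = -861.28 m.
Depth below ground = -601.1 − (-861.28) = 260.2 m.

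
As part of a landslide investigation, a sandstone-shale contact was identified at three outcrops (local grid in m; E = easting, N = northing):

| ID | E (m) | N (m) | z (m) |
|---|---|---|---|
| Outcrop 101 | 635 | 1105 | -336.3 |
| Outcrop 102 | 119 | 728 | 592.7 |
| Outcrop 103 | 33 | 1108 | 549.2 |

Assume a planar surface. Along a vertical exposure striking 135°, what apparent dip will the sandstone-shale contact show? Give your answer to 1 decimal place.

Two edge vectors: Outcrop 101→Outcrop 102 = (-516, -377, 929), Outcrop 101→Outcrop 103 = (-602, 3, 885.5).
Normal n = (Outcrop 101→Outcrop 102) × (Outcrop 101→Outcrop 103) = (-336620.5, -102340, -228502).
So ∂z/∂E = −n_x/n_z = −1.47316 and ∂z/∂N = −n_y/n_z = −0.44787.
Unit vector along 135° is (sin 135°, cos 135°) = (0.7071, -0.7071).
Slope in that direction = a·(0.7071) + b·(-0.7071) = −0.72499.
Apparent dip = arctan|0.72499| = 35.9° (true dip is 57.0°, so apparent ≤ true as expected).

35.9°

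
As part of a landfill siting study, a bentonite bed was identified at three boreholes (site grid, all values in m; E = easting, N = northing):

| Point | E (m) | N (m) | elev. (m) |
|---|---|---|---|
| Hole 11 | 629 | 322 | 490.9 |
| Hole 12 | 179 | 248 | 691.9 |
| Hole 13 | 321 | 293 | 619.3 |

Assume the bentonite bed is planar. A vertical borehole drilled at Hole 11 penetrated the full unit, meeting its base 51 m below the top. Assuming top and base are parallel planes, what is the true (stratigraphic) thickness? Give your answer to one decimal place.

Let the plane be z = a·E + b·N + c.
Hole 12−Hole 11: −450a − 74b = 201;  Hole 13−Hole 11: −308a − 29b = 128.4.
Solving gives a = −0.37699, b = −0.42373.
|∇z| = √(a²+b²) = 0.56716, so dip δ = arctan(0.56716) = 29.56°.
True thickness = vertical thickness × cos δ = 51 × cos 29.56° = 44.4 m.

44.4 m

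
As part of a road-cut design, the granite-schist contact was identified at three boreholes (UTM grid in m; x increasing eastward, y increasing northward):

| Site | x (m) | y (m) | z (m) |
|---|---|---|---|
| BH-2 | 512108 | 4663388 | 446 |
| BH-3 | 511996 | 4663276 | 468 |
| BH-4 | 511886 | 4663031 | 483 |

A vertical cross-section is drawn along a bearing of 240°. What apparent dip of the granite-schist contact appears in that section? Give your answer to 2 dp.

Two edge vectors: BH-2→BH-3 = (-112, -112, 22), BH-2→BH-4 = (-222, -357, 37).
Normal n = (BH-2→BH-3) × (BH-2→BH-4) = (3710, -740, 15120).
So ∂z/∂x = −n_x/n_z = −0.24537 and ∂z/∂y = −n_y/n_z = 0.04894.
Unit vector along 240° is (sin 240°, cos 240°) = (-0.8660, -0.5000).
Slope in that direction = a·(-0.8660) + b·(-0.5000) = 0.18803.
Apparent dip = arctan|0.18803| = 10.65° (true dip is 14.0°, so apparent ≤ true as expected).

10.65°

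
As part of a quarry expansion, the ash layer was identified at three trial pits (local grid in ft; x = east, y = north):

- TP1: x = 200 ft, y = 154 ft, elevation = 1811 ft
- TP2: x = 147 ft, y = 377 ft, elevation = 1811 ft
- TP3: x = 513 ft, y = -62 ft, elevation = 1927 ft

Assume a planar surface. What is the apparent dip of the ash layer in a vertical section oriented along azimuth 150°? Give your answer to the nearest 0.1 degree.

7.4°

Two edge vectors: TP1→TP2 = (-53, 223, 0), TP1→TP3 = (313, -216, 116).
Normal n = (TP1→TP2) × (TP1→TP3) = (25868, 6148, -58351).
So ∂z/∂x = −n_x/n_z = 0.44332 and ∂z/∂y = −n_y/n_z = 0.10536.
Unit vector along 150° is (sin 150°, cos 150°) = (0.5000, -0.8660).
Slope in that direction = a·(0.5000) + b·(-0.8660) = 0.13041.
Apparent dip = arctan|0.13041| = 7.4° (true dip is 24.5°, so apparent ≤ true as expected).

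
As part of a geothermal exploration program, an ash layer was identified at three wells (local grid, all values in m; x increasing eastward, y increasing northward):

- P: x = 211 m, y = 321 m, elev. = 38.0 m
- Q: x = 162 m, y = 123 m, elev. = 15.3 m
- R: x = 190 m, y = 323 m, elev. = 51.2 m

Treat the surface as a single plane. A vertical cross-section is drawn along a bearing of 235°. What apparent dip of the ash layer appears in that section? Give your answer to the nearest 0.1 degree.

18.9°

Let the plane be z = a·x + b·y + c.
Q−P: −49a − 198b = −22.7;  R−P: −21a + 2b = 13.2.
Solving gives a = −0.60343, b = 0.26398.
Unit vector along 235° is (sin 235°, cos 235°) = (-0.8192, -0.5736).
Slope in that direction = a·(-0.8192) + b·(-0.5736) = 0.34289.
Apparent dip = arctan|0.34289| = 18.9° (true dip is 33.4°, so apparent ≤ true as expected).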